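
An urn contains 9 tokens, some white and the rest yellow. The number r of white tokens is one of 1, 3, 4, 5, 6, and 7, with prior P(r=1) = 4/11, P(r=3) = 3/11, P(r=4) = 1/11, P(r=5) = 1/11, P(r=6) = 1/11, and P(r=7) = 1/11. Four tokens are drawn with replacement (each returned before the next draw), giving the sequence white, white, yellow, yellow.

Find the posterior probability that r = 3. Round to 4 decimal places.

0.3815

Compute the likelihood of the observed sequence for each case: P(data | r = 1) = (1/9)(1/9)(8/9)(8/9) = 0.0097546; P(data | r = 3) = (3/9)(3/9)(6/9)(6/9) = 0.049383; P(data | r = 4) = (4/9)(4/9)(5/9)(5/9) = 0.060966; P(data | r = 5) = (5/9)(5/9)(4/9)(4/9) = 0.060966; P(data | r = 6) = (6/9)(6/9)(3/9)(3/9) = 0.049383; P(data | r = 7) = (7/9)(7/9)(2/9)(2/9) = 0.029873.
The prior-weighted likelihoods are 4/11 · 0.0097546 = 0.0035471, 3/11 · 0.049383 = 0.013468, 1/11 · 0.060966 = 0.0055424, 1/11 · 0.060966 = 0.0055424, 1/11 · 0.049383 = 0.0044893, 1/11 · 0.029873 = 0.0027158; these sum to 0.035305.
Therefore the posterior P(r = 3 | data) = (0.013468) / (0.035305) = 0.38148.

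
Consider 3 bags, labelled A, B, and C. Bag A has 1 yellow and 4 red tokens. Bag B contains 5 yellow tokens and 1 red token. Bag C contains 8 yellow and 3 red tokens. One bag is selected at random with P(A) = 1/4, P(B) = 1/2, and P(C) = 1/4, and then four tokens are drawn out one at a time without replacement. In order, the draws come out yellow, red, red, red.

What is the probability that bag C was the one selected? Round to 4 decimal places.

Compute the likelihood of the observed sequence for each case: P(data | bag A) = (1/5)(4/4)(3/3)(2/2) = 1/5; P(data | bag B) = (5/6)(1/5)(0/4) = 0; P(data | bag C) = (8/11)(3/10)(2/9)(1/8) = 1/165.
Multiplying each by its prior: 1/4 · 1/5 = 1/20, 1/2 · 0 = 0, 1/4 · 1/165 = 1/660; summing to 17/330.
So P(bag C | data) = (1/660) / (17/330) = 1/34.

0.0294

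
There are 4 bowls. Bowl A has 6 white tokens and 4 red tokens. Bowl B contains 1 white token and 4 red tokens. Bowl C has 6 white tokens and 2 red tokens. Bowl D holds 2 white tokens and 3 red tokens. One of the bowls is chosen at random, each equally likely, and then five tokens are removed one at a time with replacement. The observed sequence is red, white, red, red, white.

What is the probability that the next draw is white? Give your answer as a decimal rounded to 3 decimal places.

Under each hypothesis, the probability of the observed sequence is: P(data | bowl A) = (4/10)(6/10)(4/10)(4/10)(6/10) = 0.02304; P(data | bowl B) = (4/5)(1/5)(4/5)(4/5)(1/5) = 0.02048; P(data | bowl C) = (2/8)(6/8)(2/8)(2/8)(6/8) = 0.0087891; P(data | bowl D) = (3/5)(2/5)(3/5)(3/5)(2/5) = 0.03456.
Multiplying each by its prior: 1/4 · 0.02304 = 0.00576, 1/4 · 0.02048 = 0.00512, 1/4 · 0.0087891 = 0.0021973, 1/4 · 0.03456 = 0.00864; these sum to 0.021717.
Dividing through by the total gives posterior P(bowl A | data) = 0.26523, P(bowl B | data) = 0.23576, P(bowl C | data) = 0.10118, P(bowl D | data) = 0.39784.
Averaging over the posterior, P(white next | data) = (3/5)(0.26523) + (1/5)(0.23576) + (3/4)(0.10118) + (2/5)(0.39784) = 0.44131.

0.441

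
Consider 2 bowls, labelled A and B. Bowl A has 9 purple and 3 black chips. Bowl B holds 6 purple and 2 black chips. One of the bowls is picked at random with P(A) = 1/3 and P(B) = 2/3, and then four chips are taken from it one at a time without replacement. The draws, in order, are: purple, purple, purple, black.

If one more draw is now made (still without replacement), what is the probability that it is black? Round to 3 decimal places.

0.250

Under each hypothesis, the probability of the observed sequence is: P(data | bowl A) = (9/12)(8/11)(7/10)(3/9) = 7/55; P(data | bowl B) = (6/8)(5/7)(4/6)(2/5) = 1/7.
The prior-weighted likelihoods are 1/3 · 7/55 = 7/165, 2/3 · 1/7 = 2/21; with total 53/385.
The posterior is then P(bowl A | data) = 49/159, P(bowl B | data) = 110/159.
So P(black next | data) = Σ P(black next | H) P(H | data) = (1/4)(49/159) + (1/4)(110/159) = 1/4.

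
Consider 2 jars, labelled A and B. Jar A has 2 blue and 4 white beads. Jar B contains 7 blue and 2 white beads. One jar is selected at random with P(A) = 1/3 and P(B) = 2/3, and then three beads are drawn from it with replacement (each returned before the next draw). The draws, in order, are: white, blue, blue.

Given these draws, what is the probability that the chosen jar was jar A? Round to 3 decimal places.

Under each hypothesis, the probability of the observed sequence is: P(data | jar A) = (4/6)(2/6)(2/6) = 0.074074; P(data | jar B) = (2/9)(7/9)(7/9) = 0.13443.
Weighting by the prior gives 1/3 · 0.074074 = 0.024691, 2/3 · 0.13443 = 0.08962; summing to 0.11431.
So P(jar A | data) = (0.024691) / (0.11431) = 0.216.

0.216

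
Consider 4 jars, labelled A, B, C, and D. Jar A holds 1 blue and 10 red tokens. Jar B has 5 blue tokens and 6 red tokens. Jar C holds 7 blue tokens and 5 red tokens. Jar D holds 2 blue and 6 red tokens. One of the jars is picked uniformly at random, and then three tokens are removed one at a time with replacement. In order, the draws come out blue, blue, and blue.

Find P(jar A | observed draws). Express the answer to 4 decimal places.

For each hypothesis, P(data | H) works out to: P(data | jar A) = (1/11)(1/11)(1/11) = 0.00075131; P(data | jar B) = (5/11)(5/11)(5/11) = 0.093914; P(data | jar C) = (7/12)(7/12)(7/12) = 0.1985; P(data | jar D) = (2/8)(2/8)(2/8) = 0.015625.
The prior-weighted likelihoods are 1/4 · 0.00075131 = 0.00018783, 1/4 · 0.093914 = 0.023479, 1/4 · 0.1985 = 0.049624, 1/4 · 0.015625 = 0.0039062; summing to 0.077197.
Therefore the posterior P(jar A | data) = (0.00018783) / (0.077197) = 0.0024331.

0.0024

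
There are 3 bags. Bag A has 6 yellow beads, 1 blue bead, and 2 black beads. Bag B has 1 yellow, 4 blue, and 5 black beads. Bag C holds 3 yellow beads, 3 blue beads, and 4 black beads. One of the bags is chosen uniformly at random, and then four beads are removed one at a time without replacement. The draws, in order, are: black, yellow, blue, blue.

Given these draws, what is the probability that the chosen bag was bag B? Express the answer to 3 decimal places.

0.455

The likelihood of the observed sequence under each hypothesis: P(data | bag A) = (2/9)(6/8)(1/7)(0/6) = 0; P(data | bag B) = (5/10)(1/9)(4/8)(3/7) = 0.011905; P(data | bag C) = (4/10)(3/9)(3/8)(2/7) = 0.014286.
The prior-weighted likelihoods are 1/3 · 0 = 0, 1/3 · 0.011905 = 0.0039683, 1/3 · 0.014286 = 0.0047619; summing to 0.0087302.
So P(bag B | data) = (0.0039683) / (0.0087302) = 0.45455.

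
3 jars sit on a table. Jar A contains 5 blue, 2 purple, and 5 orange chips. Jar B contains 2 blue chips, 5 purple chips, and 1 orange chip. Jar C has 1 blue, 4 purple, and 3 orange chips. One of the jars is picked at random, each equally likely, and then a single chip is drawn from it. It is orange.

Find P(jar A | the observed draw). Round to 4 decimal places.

For each hypothesis, P(data | H) works out to: P(data | jar A) = (5/12) = 5/12; P(data | jar B) = (1/8) = 1/8; P(data | jar C) = (3/8) = 3/8.
Weighting by the prior gives 1/3 · 5/12 = 5/36, 1/3 · 1/8 = 1/24, 1/3 · 3/8 = 1/8; these sum to 11/36.
So P(jar A | data) = (5/36) / (11/36) = 5/11.

0.4545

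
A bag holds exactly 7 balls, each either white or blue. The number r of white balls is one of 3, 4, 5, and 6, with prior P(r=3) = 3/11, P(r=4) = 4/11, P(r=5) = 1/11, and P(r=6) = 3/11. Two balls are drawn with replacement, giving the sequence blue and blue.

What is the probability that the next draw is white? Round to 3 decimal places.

Compute the likelihood of the observed sequence for each case: P(data | r = 3) = (4/7)(4/7) = 16/49; P(data | r = 4) = (3/7)(3/7) = 9/49; P(data | r = 5) = (2/7)(2/7) = 4/49; P(data | r = 6) = (1/7)(1/7) = 1/49.
The prior-weighted likelihoods are 3/11 · 16/49 = 48/539, 4/11 · 9/49 = 36/539, 1/11 · 4/49 = 4/539, 3/11 · 1/49 = 3/539; with total 13/77.
The posterior is then P(r = 3 | data) = 48/91, P(r = 4 | data) = 36/91, P(r = 5 | data) = 4/91, P(r = 6 | data) = 3/91.
Averaging over the posterior, P(white next | data) = (3/7)(48/91) + (4/7)(36/91) + (5/7)(4/91) + (6/7)(3/91) = 326/637.

0.512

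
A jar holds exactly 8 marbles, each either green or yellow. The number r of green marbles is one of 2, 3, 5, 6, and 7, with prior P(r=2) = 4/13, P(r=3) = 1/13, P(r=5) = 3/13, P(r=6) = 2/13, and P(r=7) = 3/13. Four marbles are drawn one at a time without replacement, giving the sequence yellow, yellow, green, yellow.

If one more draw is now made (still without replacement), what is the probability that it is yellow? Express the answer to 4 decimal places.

The likelihood of the observed sequence under each hypothesis: P(data | r = 2) = (6/8)(5/7)(2/6)(4/5) = 1/7; P(data | r = 3) = (5/8)(4/7)(3/6)(3/5) = 3/28; P(data | r = 5) = (3/8)(2/7)(5/6)(1/5) = 1/56; P(data | r = 6) = (2/8)(1/7)(6/6)(0/5) = 0; P(data | r = 7) = (1/8)(0/7) = 0.
The prior-weighted likelihoods are 4/13 · 1/7 = 4/91, 1/13 · 3/28 = 3/364, 3/13 · 1/56 = 3/728, 2/13 · 0 = 0, 3/13 · 0 = 0; summing to 41/728.
Normalising, the posterior is P(r = 2 | data) = 32/41, P(r = 3 | data) = 6/41, P(r = 5 | data) = 3/41, P(r = 6 | data) = 0, P(r = 7 | data) = 0.
The predictive probability is P(yellow next | data) = (3/4)(32/41) + (1/2)(6/41) + (0)(3/41) = 27/41.

0.6585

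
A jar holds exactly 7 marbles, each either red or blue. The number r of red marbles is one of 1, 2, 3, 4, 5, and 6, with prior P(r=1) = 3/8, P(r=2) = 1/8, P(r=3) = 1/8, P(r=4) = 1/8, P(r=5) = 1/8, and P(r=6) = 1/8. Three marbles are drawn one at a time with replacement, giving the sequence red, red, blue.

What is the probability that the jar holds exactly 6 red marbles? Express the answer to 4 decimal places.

0.1731

For each hypothesis, P(data | H) works out to: P(data | r = 1) = (1/7)(1/7)(6/7) = 0.017493; P(data | r = 2) = (2/7)(2/7)(5/7) = 0.058309; P(data | r = 3) = (3/7)(3/7)(4/7) = 0.10496; P(data | r = 4) = (4/7)(4/7)(3/7) = 0.13994; P(data | r = 5) = (5/7)(5/7)(2/7) = 0.14577; P(data | r = 6) = (6/7)(6/7)(1/7) = 0.10496.
The prior-weighted likelihoods are 3/8 · 0.017493 = 0.0065598, 1/8 · 0.058309 = 0.0072886, 1/8 · 0.10496 = 0.01312, 1/8 · 0.13994 = 0.017493, 1/8 · 0.14577 = 0.018222, 1/8 · 0.10496 = 0.01312; with total 0.075802.
By Bayes' rule, P(r = 6 | data) = (0.01312) / (0.075802) = 0.17308.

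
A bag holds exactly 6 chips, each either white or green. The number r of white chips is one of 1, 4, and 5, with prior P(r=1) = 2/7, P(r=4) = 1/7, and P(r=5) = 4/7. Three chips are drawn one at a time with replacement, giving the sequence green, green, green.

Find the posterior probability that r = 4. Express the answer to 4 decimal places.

For each hypothesis, P(data | H) works out to: P(data | r = 1) = (5/6)(5/6)(5/6) = 125/216; P(data | r = 4) = (2/6)(2/6)(2/6) = 1/27; P(data | r = 5) = (1/6)(1/6)(1/6) = 1/216.
Weighting by the prior gives 2/7 · 125/216 = 125/756, 1/7 · 1/27 = 1/189, 4/7 · 1/216 = 1/378; summing to 131/756.
By Bayes' rule, P(r = 4 | data) = (1/189) / (131/756) = 4/131.

0.0305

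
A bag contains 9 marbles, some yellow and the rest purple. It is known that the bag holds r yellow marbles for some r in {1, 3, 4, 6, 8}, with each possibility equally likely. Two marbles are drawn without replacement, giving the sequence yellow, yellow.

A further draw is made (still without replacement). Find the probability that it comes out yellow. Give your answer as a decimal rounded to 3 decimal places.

0.668

Compute the likelihood of the observed sequence for each case: P(data | r = 1) = (1/9)(0/8) = 0; P(data | r = 3) = (3/9)(2/8) = 1/12; P(data | r = 4) = (4/9)(3/8) = 1/6; P(data | r = 6) = (6/9)(5/8) = 5/12; P(data | r = 8) = (8/9)(7/8) = 7/9.
The prior-weighted likelihoods are 1/5 · 0 = 0, 1/5 · 1/12 = 1/60, 1/5 · 1/6 = 1/30, 1/5 · 5/12 = 1/12, 1/5 · 7/9 = 7/45; these sum to 13/45.
Normalising, the posterior is P(r = 1 | data) = 0, P(r = 3 | data) = 3/52, P(r = 4 | data) = 3/26, P(r = 6 | data) = 15/52, P(r = 8 | data) = 7/13.
Averaging over the posterior, P(yellow next | data) = (1/7)(3/52) + (2/7)(3/26) + (4/7)(15/52) + (6/7)(7/13) = 243/364.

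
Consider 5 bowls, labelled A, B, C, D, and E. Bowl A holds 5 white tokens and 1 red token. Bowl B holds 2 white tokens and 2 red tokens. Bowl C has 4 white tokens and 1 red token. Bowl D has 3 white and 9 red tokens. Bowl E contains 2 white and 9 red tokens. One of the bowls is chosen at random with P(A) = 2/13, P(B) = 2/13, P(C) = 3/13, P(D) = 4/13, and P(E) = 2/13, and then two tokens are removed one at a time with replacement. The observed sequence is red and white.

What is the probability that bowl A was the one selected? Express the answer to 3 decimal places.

0.120

For each hypothesis, P(data | H) works out to: P(data | bowl A) = (1/6)(5/6) = 0.13889; P(data | bowl B) = (2/4)(2/4) = 0.25; P(data | bowl C) = (1/5)(4/5) = 0.16; P(data | bowl D) = (9/12)(3/12) = 0.1875; P(data | bowl E) = (9/11)(2/11) = 0.14876.
The prior-weighted likelihoods are 2/13 · 0.13889 = 0.021368, 2/13 · 0.25 = 0.038462, 3/13 · 0.16 = 0.036923, 4/13 · 0.1875 = 0.057692, 2/13 · 0.14876 = 0.022886; with total 0.17733.
Therefore the posterior P(bowl A | data) = (0.021368) / (0.17733) = 0.1205.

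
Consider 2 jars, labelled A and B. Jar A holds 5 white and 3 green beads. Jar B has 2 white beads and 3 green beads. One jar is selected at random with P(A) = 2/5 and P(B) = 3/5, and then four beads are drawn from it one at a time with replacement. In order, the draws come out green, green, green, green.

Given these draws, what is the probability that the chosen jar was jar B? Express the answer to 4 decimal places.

The likelihood of the observed sequence under each hypothesis: P(data | jar A) = (3/8)(3/8)(3/8)(3/8) = 0.019775; P(data | jar B) = (3/5)(3/5)(3/5)(3/5) = 0.1296.
Weighting by the prior gives 2/5 · 0.019775 = 0.0079102, 3/5 · 0.1296 = 0.07776; with total 0.08567.
Hence P(jar B | data) = (0.07776) / (0.08567) = 0.90767.

0.9077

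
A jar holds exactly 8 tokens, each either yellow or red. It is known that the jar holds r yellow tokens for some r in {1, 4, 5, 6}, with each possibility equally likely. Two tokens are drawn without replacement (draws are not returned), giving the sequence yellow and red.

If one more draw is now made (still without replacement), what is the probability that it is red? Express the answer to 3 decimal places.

Under each hypothesis, the probability of the observed sequence is: P(data | r = 1) = (1/8)(7/7) = 1/8; P(data | r = 4) = (4/8)(4/7) = 2/7; P(data | r = 5) = (5/8)(3/7) = 15/56; P(data | r = 6) = (6/8)(2/7) = 3/14.
The prior-weighted likelihoods are 1/4 · 1/8 = 1/32, 1/4 · 2/7 = 1/14, 1/4 · 15/56 = 15/224, 1/4 · 3/14 = 3/56; with total 25/112.
Normalising, the posterior is P(r = 1 | data) = 7/50, P(r = 4 | data) = 8/25, P(r = 5 | data) = 3/10, P(r = 6 | data) = 6/25.
The predictive probability is P(red next | data) = (1)(7/50) + (1/2)(8/25) + (1/3)(3/10) + (1/6)(6/25) = 11/25.

0.440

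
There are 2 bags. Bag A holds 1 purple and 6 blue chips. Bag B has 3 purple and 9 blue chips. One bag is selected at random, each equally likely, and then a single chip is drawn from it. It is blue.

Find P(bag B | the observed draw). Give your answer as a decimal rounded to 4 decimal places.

0.4667

For each hypothesis, P(data | H) works out to: P(data | bag A) = (6/7) = 6/7; P(data | bag B) = (9/12) = 3/4.
The prior-weighted likelihoods are 1/2 · 6/7 = 3/7, 1/2 · 3/4 = 3/8; summing to 45/56.
So P(bag B | data) = (3/8) / (45/56) = 7/15.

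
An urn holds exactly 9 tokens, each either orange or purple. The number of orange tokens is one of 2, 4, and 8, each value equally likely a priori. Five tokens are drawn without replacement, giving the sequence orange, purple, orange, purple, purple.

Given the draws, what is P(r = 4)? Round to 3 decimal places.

The likelihood of the observed sequence under each hypothesis: P(data | r = 2) = (2/9)(7/8)(1/7)(6/6)(5/5) = 1/36; P(data | r = 4) = (4/9)(5/8)(3/7)(4/6)(3/5) = 1/21; P(data | r = 8) = (8/9)(1/8)(7/7)(0/6) = 0.
Multiplying each by its prior: 1/3 · 1/36 = 1/108, 1/3 · 1/21 = 1/63, 1/3 · 0 = 0; these sum to 19/756.
Therefore the posterior P(r = 4 | data) = (1/63) / (19/756) = 12/19.

0.632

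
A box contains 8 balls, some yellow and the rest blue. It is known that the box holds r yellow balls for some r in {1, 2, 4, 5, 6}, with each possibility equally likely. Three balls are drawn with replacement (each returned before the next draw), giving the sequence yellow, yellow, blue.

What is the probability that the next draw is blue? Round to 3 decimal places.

The likelihood of the observed sequence under each hypothesis: P(data | r = 1) = (1/8)(1/8)(7/8) = 0.013672; P(data | r = 2) = (2/8)(2/8)(6/8) = 0.046875; P(data | r = 4) = (4/8)(4/8)(4/8) = 0.125; P(data | r = 5) = (5/8)(5/8)(3/8) = 0.14648; P(data | r = 6) = (6/8)(6/8)(2/8) = 0.14062.
Multiplying each by its prior: 1/5 · 0.013672 = 0.0027344, 1/5 · 0.046875 = 0.009375, 1/5 · 0.125 = 0.025, 1/5 · 0.14648 = 0.029297, 1/5 · 0.14062 = 0.028125; these sum to 0.094531.
Normalising, the posterior is P(r = 1 | data) = 0.028926, P(r = 2 | data) = 0.099174, P(r = 4 | data) = 0.26446, P(r = 5 | data) = 0.30992, P(r = 6 | data) = 0.29752.
So P(blue next | data) = Σ P(blue next | H) P(H | data) = (7/8)(0.028926) + (3/4)(0.099174) + (1/2)(0.26446) + (3/8)(0.30992) + (1/4)(0.29752) = 0.42252.

0.423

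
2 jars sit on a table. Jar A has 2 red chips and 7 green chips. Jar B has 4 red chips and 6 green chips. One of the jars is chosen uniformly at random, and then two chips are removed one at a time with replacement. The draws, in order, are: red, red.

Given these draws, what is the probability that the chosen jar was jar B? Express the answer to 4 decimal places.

0.7642

Under each hypothesis, the probability of the observed sequence is: P(data | jar A) = (2/9)(2/9) = 0.049383; P(data | jar B) = (4/10)(4/10) = 0.16.
The prior-weighted likelihoods are 1/2 · 0.049383 = 0.024691, 1/2 · 0.16 = 0.08; summing to 0.10469.
Hence P(jar B | data) = (0.08) / (0.10469) = 0.76415.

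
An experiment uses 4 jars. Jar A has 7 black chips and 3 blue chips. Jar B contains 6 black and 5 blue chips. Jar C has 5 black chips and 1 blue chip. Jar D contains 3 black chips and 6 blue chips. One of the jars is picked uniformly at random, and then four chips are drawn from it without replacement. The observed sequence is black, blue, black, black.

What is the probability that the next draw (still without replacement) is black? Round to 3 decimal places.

0.745

Under each hypothesis, the probability of the observed sequence is: P(data | jar A) = (7/10)(3/9)(6/8)(5/7) = 0.125; P(data | jar B) = (6/11)(5/10)(5/9)(4/8) = 0.075758; P(data | jar C) = (5/6)(1/5)(4/4)(3/3) = 0.16667; P(data | jar D) = (3/9)(6/8)(2/7)(1/6) = 0.011905.
Multiplying each by its prior: 1/4 · 0.125 = 0.03125, 1/4 · 0.075758 = 0.018939, 1/4 · 0.16667 = 0.041667, 1/4 · 0.011905 = 0.0029762; summing to 0.094832.
Normalising, the posterior is P(jar A | data) = 0.32953, P(jar B | data) = 0.19971, P(jar C | data) = 0.43937, P(jar D | data) = 0.031384.
The predictive probability is P(black next | data) = (2/3)(0.32953) + (3/7)(0.19971) + (1)(0.43937) + (0)(0.031384) = 0.74465.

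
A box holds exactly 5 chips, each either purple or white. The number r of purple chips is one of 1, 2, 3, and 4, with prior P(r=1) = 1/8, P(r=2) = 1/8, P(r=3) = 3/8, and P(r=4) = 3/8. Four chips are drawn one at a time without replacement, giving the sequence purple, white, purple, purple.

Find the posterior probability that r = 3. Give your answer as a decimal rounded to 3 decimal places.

The likelihood of the observed sequence under each hypothesis: P(data | r = 1) = (1/5)(4/4)(0/3) = 0; P(data | r = 2) = (2/5)(3/4)(1/3)(0/2) = 0; P(data | r = 3) = (3/5)(2/4)(2/3)(1/2) = 1/10; P(data | r = 4) = (4/5)(1/4)(3/3)(2/2) = 1/5.
Multiplying each by its prior: 1/8 · 0 = 0, 1/8 · 0 = 0, 3/8 · 1/10 = 3/80, 3/8 · 1/5 = 3/40; these sum to 9/80.
So P(r = 3 | data) = (3/80) / (9/80) = 1/3.

0.333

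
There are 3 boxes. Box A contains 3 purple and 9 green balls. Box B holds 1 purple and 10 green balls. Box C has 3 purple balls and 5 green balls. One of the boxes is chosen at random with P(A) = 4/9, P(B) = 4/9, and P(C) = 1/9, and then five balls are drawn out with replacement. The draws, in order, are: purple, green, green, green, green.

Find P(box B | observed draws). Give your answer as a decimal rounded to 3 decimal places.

0.399

Compute the likelihood of the observed sequence for each case: P(data | box A) = (3/12)(9/12)(9/12)(9/12)(9/12) = 0.079102; P(data | box B) = (1/11)(10/11)(10/11)(10/11)(10/11) = 0.062092; P(data | box C) = (3/8)(5/8)(5/8)(5/8)(5/8) = 0.05722.
Multiplying each by its prior: 4/9 · 0.079102 = 0.035156, 4/9 · 0.062092 = 0.027597, 1/9 · 0.05722 = 0.0063578; these sum to 0.069111.
By Bayes' rule, P(box B | data) = (0.027597) / (0.069111) = 0.39931.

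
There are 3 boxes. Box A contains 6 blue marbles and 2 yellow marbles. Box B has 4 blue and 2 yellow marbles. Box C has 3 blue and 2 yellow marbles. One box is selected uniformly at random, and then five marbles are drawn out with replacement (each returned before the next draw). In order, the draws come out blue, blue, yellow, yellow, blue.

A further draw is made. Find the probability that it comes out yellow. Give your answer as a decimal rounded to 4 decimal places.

For each hypothesis, P(data | H) works out to: P(data | box A) = (6/8)(6/8)(2/8)(2/8)(6/8) = 0.026367; P(data | box B) = (4/6)(4/6)(2/6)(2/6)(4/6) = 0.032922; P(data | box C) = (3/5)(3/5)(2/5)(2/5)(3/5) = 0.03456.
Weighting by the prior gives 1/3 · 0.026367 = 0.0087891, 1/3 · 0.032922 = 0.010974, 1/3 · 0.03456 = 0.01152; summing to 0.031283.
Dividing through by the total gives posterior P(box A | data) = 0.28095, P(box B | data) = 0.3508, P(box C | data) = 0.36825.
So P(yellow next | data) = Σ P(yellow next | H) P(H | data) = (1/4)(0.28095) + (1/3)(0.3508) + (2/5)(0.36825) = 0.33447.

0.3345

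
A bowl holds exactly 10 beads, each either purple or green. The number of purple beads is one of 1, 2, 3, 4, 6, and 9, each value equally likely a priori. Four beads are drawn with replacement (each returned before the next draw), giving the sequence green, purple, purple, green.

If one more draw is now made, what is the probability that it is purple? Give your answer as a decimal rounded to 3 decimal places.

0.418

For each hypothesis, P(data | H) works out to: P(data | r = 1) = (9/10)(1/10)(1/10)(9/10) = 0.0081; P(data | r = 2) = (8/10)(2/10)(2/10)(8/10) = 0.0256; P(data | r = 3) = (7/10)(3/10)(3/10)(7/10) = 0.0441; P(data | r = 4) = (6/10)(4/10)(4/10)(6/10) = 0.0576; P(data | r = 6) = (4/10)(6/10)(6/10)(4/10) = 0.0576; P(data | r = 9) = (1/10)(9/10)(9/10)(1/10) = 0.0081.
Multiplying each by its prior: 1/6 · 0.0081 = 0.00135, 1/6 · 0.0256 = 0.0042667, 1/6 · 0.0441 = 0.00735, 1/6 · 0.0576 = 0.0096, 1/6 · 0.0576 = 0.0096, 1/6 · 0.0081 = 0.00135; summing to 0.033517.
Dividing through by the total gives posterior P(r = 1 | data) = 0.040278, P(r = 2 | data) = 0.1273, P(r = 3 | data) = 0.21929, P(r = 4 | data) = 0.28642, P(r = 6 | data) = 0.28642, P(r = 9 | data) = 0.040278.
Averaging over the posterior, P(purple next | data) = (1/10)(0.040278) + (1/5)(0.1273) + (3/10)(0.21929) + (2/5)(0.28642) + (3/5)(0.28642) + (9/10)(0.040278) = 0.41795.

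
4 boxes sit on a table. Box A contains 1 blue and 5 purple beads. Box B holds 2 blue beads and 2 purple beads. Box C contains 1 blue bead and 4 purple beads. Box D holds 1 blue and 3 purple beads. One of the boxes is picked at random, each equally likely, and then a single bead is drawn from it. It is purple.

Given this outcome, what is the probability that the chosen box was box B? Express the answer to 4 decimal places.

0.1734

For each hypothesis, P(data | H) works out to: P(data | box A) = (5/6) = 5/6; P(data | box B) = (2/4) = 1/2; P(data | box C) = (4/5) = 4/5; P(data | box D) = (3/4) = 3/4.
Multiplying each by its prior: 1/4 · 5/6 = 5/24, 1/4 · 1/2 = 1/8, 1/4 · 4/5 = 1/5, 1/4 · 3/4 = 3/16; with total 173/240.
Therefore the posterior P(box B | data) = (1/8) / (173/240) = 30/173.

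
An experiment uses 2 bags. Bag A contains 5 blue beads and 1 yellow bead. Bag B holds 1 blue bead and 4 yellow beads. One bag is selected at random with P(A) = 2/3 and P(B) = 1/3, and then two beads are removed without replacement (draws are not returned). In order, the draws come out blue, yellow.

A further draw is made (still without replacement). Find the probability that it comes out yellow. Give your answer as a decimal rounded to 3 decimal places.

0.375

Compute the likelihood of the observed sequence for each case: P(data | bag A) = (5/6)(1/5) = 1/6; P(data | bag B) = (1/5)(4/4) = 1/5.
Multiplying each by its prior: 2/3 · 1/6 = 1/9, 1/3 · 1/5 = 1/15; summing to 8/45.
Dividing through by the total gives posterior P(bag A | data) = 5/8, P(bag B | data) = 3/8.
So P(yellow next | data) = Σ P(yellow next | H) P(H | data) = (0)(5/8) + (1)(3/8) = 3/8.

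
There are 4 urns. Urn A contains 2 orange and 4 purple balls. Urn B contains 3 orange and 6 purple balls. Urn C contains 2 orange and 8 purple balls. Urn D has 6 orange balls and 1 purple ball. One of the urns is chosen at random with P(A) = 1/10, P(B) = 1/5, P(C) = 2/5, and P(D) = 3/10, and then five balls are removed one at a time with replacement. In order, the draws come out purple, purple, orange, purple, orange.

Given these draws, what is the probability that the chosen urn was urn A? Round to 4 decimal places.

For each hypothesis, P(data | H) works out to: P(data | urn A) = (4/6)(4/6)(2/6)(4/6)(2/6) = 0.032922; P(data | urn B) = (6/9)(6/9)(3/9)(6/9)(3/9) = 0.032922; P(data | urn C) = (8/10)(8/10)(2/10)(8/10)(2/10) = 0.02048; P(data | urn D) = (1/7)(1/7)(6/7)(1/7)(6/7) = 0.002142.
The prior-weighted likelihoods are 1/10 · 0.032922 = 0.0032922, 1/5 · 0.032922 = 0.0065844, 2/5 · 0.02048 = 0.008192, 3/10 · 0.002142 = 0.00064259; these sum to 0.018711.
So P(urn A | data) = (0.0032922) / (0.018711) = 0.17595.

0.1759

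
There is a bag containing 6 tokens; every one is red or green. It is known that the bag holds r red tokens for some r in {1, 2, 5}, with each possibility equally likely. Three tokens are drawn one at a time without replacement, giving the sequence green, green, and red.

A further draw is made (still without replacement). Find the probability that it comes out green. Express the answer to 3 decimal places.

The likelihood of the observed sequence under each hypothesis: P(data | r = 1) = (5/6)(4/5)(1/4) = 1/6; P(data | r = 2) = (4/6)(3/5)(2/4) = 1/5; P(data | r = 5) = (1/6)(0/5) = 0.
Weighting by the prior gives 1/3 · 1/6 = 1/18, 1/3 · 1/5 = 1/15, 1/3 · 0 = 0; with total 11/90.
The posterior is then P(r = 1 | data) = 5/11, P(r = 2 | data) = 6/11, P(r = 5 | data) = 0.
So P(green next | data) = Σ P(green next | H) P(H | data) = (1)(5/11) + (2/3)(6/11) = 9/11.

0.818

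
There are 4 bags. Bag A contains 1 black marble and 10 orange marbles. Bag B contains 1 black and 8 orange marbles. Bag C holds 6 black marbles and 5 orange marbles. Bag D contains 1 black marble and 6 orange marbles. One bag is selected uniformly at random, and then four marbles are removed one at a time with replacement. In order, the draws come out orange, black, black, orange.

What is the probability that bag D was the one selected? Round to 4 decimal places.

0.1611

For each hypothesis, P(data | H) works out to: P(data | bag A) = (10/11)(1/11)(1/11)(10/11) = 0.0068301; P(data | bag B) = (8/9)(1/9)(1/9)(8/9) = 0.0097546; P(data | bag C) = (5/11)(6/11)(6/11)(5/11) = 0.061471; P(data | bag D) = (6/7)(1/7)(1/7)(6/7) = 0.014994.
Multiplying each by its prior: 1/4 · 0.0068301 = 0.0017075, 1/4 · 0.0097546 = 0.0024387, 1/4 · 0.061471 = 0.015368, 1/4 · 0.014994 = 0.0037484; summing to 0.023262.
Therefore the posterior P(bag D | data) = (0.0037484) / (0.023262) = 0.16114.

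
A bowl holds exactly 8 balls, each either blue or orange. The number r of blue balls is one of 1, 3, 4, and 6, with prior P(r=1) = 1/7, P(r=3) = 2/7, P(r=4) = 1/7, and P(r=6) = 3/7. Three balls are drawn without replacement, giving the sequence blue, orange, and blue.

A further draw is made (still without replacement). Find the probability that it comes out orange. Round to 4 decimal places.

0.3917

For each hypothesis, P(data | H) works out to: P(data | r = 1) = (1/8)(7/7)(0/6) = 0; P(data | r = 3) = (3/8)(5/7)(2/6) = 5/56; P(data | r = 4) = (4/8)(4/7)(3/6) = 1/7; P(data | r = 6) = (6/8)(2/7)(5/6) = 5/28.
Weighting by the prior gives 1/7 · 0 = 0, 2/7 · 5/56 = 5/196, 1/7 · 1/7 = 1/49, 3/7 · 5/28 = 15/196; these sum to 6/49.
The posterior is then P(r = 1 | data) = 0, P(r = 3 | data) = 5/24, P(r = 4 | data) = 1/6, P(r = 6 | data) = 5/8.
The predictive probability is P(orange next | data) = (4/5)(5/24) + (3/5)(1/6) + (1/5)(5/8) = 47/120.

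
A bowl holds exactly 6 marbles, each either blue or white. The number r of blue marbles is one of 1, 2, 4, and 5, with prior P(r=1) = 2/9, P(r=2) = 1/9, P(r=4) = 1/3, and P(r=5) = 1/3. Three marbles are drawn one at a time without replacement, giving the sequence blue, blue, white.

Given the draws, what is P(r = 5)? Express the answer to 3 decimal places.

0.429

Under each hypothesis, the probability of the observed sequence is: P(data | r = 1) = (1/6)(0/5) = 0; P(data | r = 2) = (2/6)(1/5)(4/4) = 1/15; P(data | r = 4) = (4/6)(3/5)(2/4) = 1/5; P(data | r = 5) = (5/6)(4/5)(1/4) = 1/6.
The prior-weighted likelihoods are 2/9 · 0 = 0, 1/9 · 1/15 = 1/135, 1/3 · 1/5 = 1/15, 1/3 · 1/6 = 1/18; these sum to 7/54.
Hence P(r = 5 | data) = (1/18) / (7/54) = 3/7.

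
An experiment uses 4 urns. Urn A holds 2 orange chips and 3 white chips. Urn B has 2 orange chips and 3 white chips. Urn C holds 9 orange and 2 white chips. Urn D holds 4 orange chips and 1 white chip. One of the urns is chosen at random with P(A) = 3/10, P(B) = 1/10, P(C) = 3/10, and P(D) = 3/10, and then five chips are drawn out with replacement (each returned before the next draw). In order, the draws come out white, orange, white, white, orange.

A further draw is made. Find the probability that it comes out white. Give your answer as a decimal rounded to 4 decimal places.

0.5324

For each hypothesis, P(data | H) works out to: P(data | urn A) = (3/5)(2/5)(3/5)(3/5)(2/5) = 0.03456; P(data | urn B) = (3/5)(2/5)(3/5)(3/5)(2/5) = 0.03456; P(data | urn C) = (2/11)(9/11)(2/11)(2/11)(9/11) = 0.0040236; P(data | urn D) = (1/5)(4/5)(1/5)(1/5)(4/5) = 0.00512.
Weighting by the prior gives 3/10 · 0.03456 = 0.010368, 1/10 · 0.03456 = 0.003456, 3/10 · 0.0040236 = 0.0012071, 3/10 · 0.00512 = 0.001536; with total 0.016567.
Dividing through by the total gives posterior P(urn A | data) = 0.62582, P(urn B | data) = 0.20861, P(urn C | data) = 0.07286, P(urn D | data) = 0.092714.
So P(white next | data) = Σ P(white next | H) P(H | data) = (3/5)(0.62582) + (3/5)(0.20861) + (2/11)(0.07286) + (1/5)(0.092714) = 0.53245.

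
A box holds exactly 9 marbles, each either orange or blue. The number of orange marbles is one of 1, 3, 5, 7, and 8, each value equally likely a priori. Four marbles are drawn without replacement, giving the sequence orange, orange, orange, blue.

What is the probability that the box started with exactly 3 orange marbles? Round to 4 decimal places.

For each hypothesis, P(data | H) works out to: P(data | r = 1) = (1/9)(0/8) = 0; P(data | r = 3) = (3/9)(2/8)(1/7)(6/6) = 1/84; P(data | r = 5) = (5/9)(4/8)(3/7)(4/6) = 5/63; P(data | r = 7) = (7/9)(6/8)(5/7)(2/6) = 5/36; P(data | r = 8) = (8/9)(7/8)(6/7)(1/6) = 1/9.
Multiplying each by its prior: 1/5 · 0 = 0, 1/5 · 1/84 = 1/420, 1/5 · 5/63 = 1/63, 1/5 · 5/36 = 1/36, 1/5 · 1/9 = 1/45; summing to 43/630.
By Bayes' rule, P(r = 3 | data) = (1/420) / (43/630) = 3/86.

0.0349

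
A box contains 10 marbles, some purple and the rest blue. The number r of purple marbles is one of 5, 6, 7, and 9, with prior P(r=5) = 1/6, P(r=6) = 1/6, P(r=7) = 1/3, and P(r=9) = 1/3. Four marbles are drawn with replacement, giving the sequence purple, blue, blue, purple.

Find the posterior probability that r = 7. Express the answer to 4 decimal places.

0.3929

For each hypothesis, P(data | H) works out to: P(data | r = 5) = (5/10)(5/10)(5/10)(5/10) = 0.0625; P(data | r = 6) = (6/10)(4/10)(4/10)(6/10) = 0.0576; P(data | r = 7) = (7/10)(3/10)(3/10)(7/10) = 0.0441; P(data | r = 9) = (9/10)(1/10)(1/10)(9/10) = 0.0081.
Multiplying each by its prior: 1/6 · 0.0625 = 0.010417, 1/6 · 0.0576 = 0.0096, 1/3 · 0.0441 = 0.0147, 1/3 · 0.0081 = 0.0027; these sum to 0.037417.
Therefore the posterior P(r = 7 | data) = (0.0147) / (0.037417) = 0.39287.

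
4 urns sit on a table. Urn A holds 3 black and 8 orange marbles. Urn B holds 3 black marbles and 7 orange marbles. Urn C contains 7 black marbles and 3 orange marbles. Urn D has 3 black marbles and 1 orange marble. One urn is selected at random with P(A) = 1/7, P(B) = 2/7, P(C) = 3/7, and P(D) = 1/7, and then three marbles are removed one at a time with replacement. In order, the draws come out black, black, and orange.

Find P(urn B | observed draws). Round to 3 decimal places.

Under each hypothesis, the probability of the observed sequence is: P(data | urn A) = (3/11)(3/11)(8/11) = 0.054095; P(data | urn B) = (3/10)(3/10)(7/10) = 0.063; P(data | urn C) = (7/10)(7/10)(3/10) = 0.147; P(data | urn D) = (3/4)(3/4)(1/4) = 0.14062.
Weighting by the prior gives 1/7 · 0.054095 = 0.0077278, 2/7 · 0.063 = 0.018, 3/7 · 0.147 = 0.063, 1/7 · 0.14062 = 0.020089; summing to 0.10882.
Hence P(urn B | data) = (0.018) / (0.10882) = 0.16542.

0.165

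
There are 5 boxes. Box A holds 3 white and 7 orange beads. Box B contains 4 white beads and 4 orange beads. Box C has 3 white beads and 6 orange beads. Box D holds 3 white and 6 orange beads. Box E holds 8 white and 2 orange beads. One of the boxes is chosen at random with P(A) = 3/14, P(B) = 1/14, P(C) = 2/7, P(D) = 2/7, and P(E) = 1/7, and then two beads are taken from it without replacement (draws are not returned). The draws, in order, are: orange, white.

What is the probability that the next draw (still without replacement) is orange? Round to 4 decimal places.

0.6407

Under each hypothesis, the probability of the observed sequence is: P(data | box A) = (7/10)(3/9) = 0.23333; P(data | box B) = (4/8)(4/7) = 0.28571; P(data | box C) = (6/9)(3/8) = 0.25; P(data | box D) = (6/9)(3/8) = 0.25; P(data | box E) = (2/10)(8/9) = 0.17778.
Multiplying each by its prior: 3/14 · 0.23333 = 0.05, 1/14 · 0.28571 = 0.020408, 2/7 · 0.25 = 0.071429, 2/7 · 0.25 = 0.071429, 1/7 · 0.17778 = 0.025397; these sum to 0.23866.
Normalising, the posterior is P(box A | data) = 0.2095, P(box B | data) = 0.085511, P(box C | data) = 0.29929, P(box D | data) = 0.29929, P(box E | data) = 0.10641.
The predictive probability is P(orange next | data) = (3/4)(0.2095) + (1/2)(0.085511) + (5/7)(0.29929) + (5/7)(0.29929) + (1/8)(0.10641) = 0.64074.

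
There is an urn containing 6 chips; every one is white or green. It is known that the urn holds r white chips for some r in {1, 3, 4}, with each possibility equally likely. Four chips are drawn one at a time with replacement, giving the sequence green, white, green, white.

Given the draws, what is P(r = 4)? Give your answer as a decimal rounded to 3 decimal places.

Compute the likelihood of the observed sequence for each case: P(data | r = 1) = (5/6)(1/6)(5/6)(1/6) = 0.01929; P(data | r = 3) = (3/6)(3/6)(3/6)(3/6) = 0.0625; P(data | r = 4) = (2/6)(4/6)(2/6)(4/6) = 0.049383.
Weighting by the prior gives 1/3 · 0.01929 = 0.00643, 1/3 · 0.0625 = 0.020833, 1/3 · 0.049383 = 0.016461; with total 0.043724.
Therefore the posterior P(r = 4 | data) = (0.016461) / (0.043724) = 0.37647.

0.376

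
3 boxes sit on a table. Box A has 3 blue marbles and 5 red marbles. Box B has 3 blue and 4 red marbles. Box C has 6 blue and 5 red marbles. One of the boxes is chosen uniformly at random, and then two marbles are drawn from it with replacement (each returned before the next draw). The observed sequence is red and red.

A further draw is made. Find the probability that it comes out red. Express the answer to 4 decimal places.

0.5679

The likelihood of the observed sequence under each hypothesis: P(data | box A) = (5/8)(5/8) = 0.39062; P(data | box B) = (4/7)(4/7) = 0.32653; P(data | box C) = (5/11)(5/11) = 0.20661.
Weighting by the prior gives 1/3 · 0.39062 = 0.13021, 1/3 · 0.32653 = 0.10884, 1/3 · 0.20661 = 0.068871; these sum to 0.30792.
Dividing through by the total gives posterior P(box A | data) = 0.42286, P(box B | data) = 0.35348, P(box C | data) = 0.22366.
Averaging over the posterior, P(red next | data) = (5/8)(0.42286) + (4/7)(0.35348) + (5/11)(0.22366) = 0.56794.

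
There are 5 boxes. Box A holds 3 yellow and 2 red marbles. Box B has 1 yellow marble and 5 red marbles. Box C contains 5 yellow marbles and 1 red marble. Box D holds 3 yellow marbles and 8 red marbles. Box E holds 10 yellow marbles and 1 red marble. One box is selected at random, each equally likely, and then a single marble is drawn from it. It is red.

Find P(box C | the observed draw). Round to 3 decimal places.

For each hypothesis, P(data | H) works out to: P(data | box A) = (2/5) = 2/5; P(data | box B) = (5/6) = 5/6; P(data | box C) = (1/6) = 1/6; P(data | box D) = (8/11) = 8/11; P(data | box E) = (1/11) = 1/11.
The prior-weighted likelihoods are 1/5 · 2/5 = 2/25, 1/5 · 5/6 = 1/6, 1/5 · 1/6 = 1/30, 1/5 · 8/11 = 8/55, 1/5 · 1/11 = 1/55; summing to 122/275.
Therefore the posterior P(box C | data) = (1/30) / (122/275) = 55/732.

0.075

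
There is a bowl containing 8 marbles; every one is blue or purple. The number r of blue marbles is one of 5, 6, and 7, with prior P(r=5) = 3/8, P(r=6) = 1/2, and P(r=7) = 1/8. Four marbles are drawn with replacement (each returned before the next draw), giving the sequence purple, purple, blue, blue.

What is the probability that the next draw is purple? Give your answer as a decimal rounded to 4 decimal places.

0.3102

For each hypothesis, P(data | H) works out to: P(data | r = 5) = (3/8)(3/8)(5/8)(5/8) = 0.054932; P(data | r = 6) = (2/8)(2/8)(6/8)(6/8) = 0.035156; P(data | r = 7) = (1/8)(1/8)(7/8)(7/8) = 0.011963.
The prior-weighted likelihoods are 3/8 · 0.054932 = 0.020599, 1/2 · 0.035156 = 0.017578, 1/8 · 0.011963 = 0.0014954; summing to 0.039673.
Dividing through by the total gives posterior P(r = 5 | data) = 0.51923, P(r = 6 | data) = 0.44308, P(r = 7 | data) = 0.037692.
Averaging over the posterior, P(purple next | data) = (3/8)(0.51923) + (1/4)(0.44308) + (1/8)(0.037692) = 0.31019.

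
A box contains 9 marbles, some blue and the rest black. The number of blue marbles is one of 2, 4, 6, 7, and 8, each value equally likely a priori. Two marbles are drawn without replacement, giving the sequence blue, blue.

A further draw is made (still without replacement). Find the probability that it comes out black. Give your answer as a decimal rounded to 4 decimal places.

For each hypothesis, P(data | H) works out to: P(data | r = 2) = (2/9)(1/8) = 1/36; P(data | r = 4) = (4/9)(3/8) = 1/6; P(data | r = 6) = (6/9)(5/8) = 5/12; P(data | r = 7) = (7/9)(6/8) = 7/12; P(data | r = 8) = (8/9)(7/8) = 7/9.
Multiplying each by its prior: 1/5 · 1/36 = 1/180, 1/5 · 1/6 = 1/30, 1/5 · 5/12 = 1/12, 1/5 · 7/12 = 7/60, 1/5 · 7/9 = 7/45; summing to 71/180.
Dividing through by the total gives posterior P(r = 2 | data) = 1/71, P(r = 4 | data) = 6/71, P(r = 6 | data) = 15/71, P(r = 7 | data) = 21/71, P(r = 8 | data) = 28/71.
So P(black next | data) = Σ P(black next | H) P(H | data) = (1)(1/71) + (5/7)(6/71) + (3/7)(15/71) + (2/7)(21/71) + (1/7)(28/71) = 152/497.

0.3058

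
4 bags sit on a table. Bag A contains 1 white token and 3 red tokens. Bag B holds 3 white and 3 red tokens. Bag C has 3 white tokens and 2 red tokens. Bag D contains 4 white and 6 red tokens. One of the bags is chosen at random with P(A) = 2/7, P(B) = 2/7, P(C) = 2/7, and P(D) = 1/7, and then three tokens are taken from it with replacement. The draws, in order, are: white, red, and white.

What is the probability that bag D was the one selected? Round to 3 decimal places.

For each hypothesis, P(data | H) works out to: P(data | bag A) = (1/4)(3/4)(1/4) = 0.046875; P(data | bag B) = (3/6)(3/6)(3/6) = 0.125; P(data | bag C) = (3/5)(2/5)(3/5) = 0.144; P(data | bag D) = (4/10)(6/10)(4/10) = 0.096.
Weighting by the prior gives 2/7 · 0.046875 = 0.013393, 2/7 · 0.125 = 0.035714, 2/7 · 0.144 = 0.041143, 1/7 · 0.096 = 0.013714; summing to 0.10396.
So P(bag D | data) = (0.013714) / (0.10396) = 0.13191.

0.132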